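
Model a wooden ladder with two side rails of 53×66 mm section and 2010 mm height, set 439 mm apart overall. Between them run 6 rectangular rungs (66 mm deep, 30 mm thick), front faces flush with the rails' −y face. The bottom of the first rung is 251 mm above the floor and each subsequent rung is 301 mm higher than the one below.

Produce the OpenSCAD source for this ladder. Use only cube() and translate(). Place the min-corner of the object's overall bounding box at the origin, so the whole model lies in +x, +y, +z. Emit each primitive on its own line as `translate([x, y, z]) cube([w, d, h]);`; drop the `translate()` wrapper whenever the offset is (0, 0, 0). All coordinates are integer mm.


// rung span = 439 - 2*53 = 333
// rung[k] z = 251 + k*301
cube([53, 66, 2010]);
translate([386, 0, 0]) cube([53, 66, 2010]);
translate([53, 0, 251]) cube([333, 66, 30]);
translate([53, 0, 552]) cube([333, 66, 30]);
translate([53, 0, 853]) cube([333, 66, 30]);
translate([53, 0, 1154]) cube([333, 66, 30]);
translate([53, 0, 1455]) cube([333, 66, 30]);
translate([53, 0, 1756]) cube([333, 66, 30]);


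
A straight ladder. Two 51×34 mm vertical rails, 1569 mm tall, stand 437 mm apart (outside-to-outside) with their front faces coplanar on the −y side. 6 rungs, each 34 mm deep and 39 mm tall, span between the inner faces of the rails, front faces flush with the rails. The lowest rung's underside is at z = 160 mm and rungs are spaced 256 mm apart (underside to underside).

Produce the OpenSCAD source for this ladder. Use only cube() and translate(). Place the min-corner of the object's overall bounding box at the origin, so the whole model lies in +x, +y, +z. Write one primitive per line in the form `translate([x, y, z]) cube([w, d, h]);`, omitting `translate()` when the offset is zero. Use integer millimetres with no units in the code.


cube([51, 34, 1569]);
translate([386, 0, 0]) cube([51, 34, 1569]);
translate([51, 0, 160]) cube([335, 34, 39]);
translate([51, 0, 416]) cube([335, 34, 39]);
translate([51, 0, 672]) cube([335, 34, 39]);
translate([51, 0, 928]) cube([335, 34, 39]);
translate([51, 0, 1184]) cube([335, 34, 39]);
translate([51, 0, 1440]) cube([335, 34, 39]);


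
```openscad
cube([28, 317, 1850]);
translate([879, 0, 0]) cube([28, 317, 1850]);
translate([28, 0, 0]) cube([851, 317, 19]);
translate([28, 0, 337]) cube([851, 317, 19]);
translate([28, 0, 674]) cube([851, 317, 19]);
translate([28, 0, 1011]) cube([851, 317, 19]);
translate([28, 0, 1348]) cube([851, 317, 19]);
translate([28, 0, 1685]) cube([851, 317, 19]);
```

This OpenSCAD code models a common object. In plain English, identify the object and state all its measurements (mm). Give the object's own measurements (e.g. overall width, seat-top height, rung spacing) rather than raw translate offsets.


An open bookshelf. Two side panels, each 28 mm thick, 317 mm deep and 1850 mm tall, stand 907 mm apart (outside-to-outside). Between them sit 6 shelves, each 19 mm thick and 317 mm deep, spanning the full gap between the sides. The bottom shelf rests on the floor (its underside at z = 0) and the clear gap between one shelf's top and the next shelf's underside is 318 mm.


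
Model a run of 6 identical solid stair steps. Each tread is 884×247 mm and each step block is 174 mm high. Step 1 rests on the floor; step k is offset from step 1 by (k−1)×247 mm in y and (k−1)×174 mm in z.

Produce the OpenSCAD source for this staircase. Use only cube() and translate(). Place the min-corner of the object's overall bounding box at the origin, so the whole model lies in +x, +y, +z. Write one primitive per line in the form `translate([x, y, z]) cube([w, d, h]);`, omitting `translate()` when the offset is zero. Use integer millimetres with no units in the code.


cube([884, 247, 174]);
translate([0, 247, 174]) cube([884, 247, 174]);
translate([0, 494, 348]) cube([884, 247, 174]);
translate([0, 741, 522]) cube([884, 247, 174]);
translate([0, 988, 696]) cube([884, 247, 174]);
translate([0, 1235, 870]) cube([884, 247, 174]);


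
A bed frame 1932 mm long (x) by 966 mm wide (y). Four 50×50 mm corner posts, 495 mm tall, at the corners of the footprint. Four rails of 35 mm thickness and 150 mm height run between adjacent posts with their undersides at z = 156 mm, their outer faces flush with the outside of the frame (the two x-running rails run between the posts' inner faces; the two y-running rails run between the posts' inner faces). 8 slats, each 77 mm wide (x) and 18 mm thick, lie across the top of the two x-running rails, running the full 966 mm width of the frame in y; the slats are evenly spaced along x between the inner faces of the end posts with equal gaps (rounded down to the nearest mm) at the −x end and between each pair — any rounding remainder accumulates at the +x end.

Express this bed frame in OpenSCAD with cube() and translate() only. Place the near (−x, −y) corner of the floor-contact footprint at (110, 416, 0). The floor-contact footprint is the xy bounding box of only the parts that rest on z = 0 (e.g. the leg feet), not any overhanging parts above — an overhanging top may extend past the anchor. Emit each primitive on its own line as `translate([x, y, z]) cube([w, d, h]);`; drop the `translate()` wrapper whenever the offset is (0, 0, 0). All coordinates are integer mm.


translate([110, 416, 0]) cube([50, 50, 495]);
translate([110, 1332, 0]) cube([50, 50, 495]);
translate([1992, 416, 0]) cube([50, 50, 495]);
translate([1992, 1332, 0]) cube([50, 50, 495]);
translate([160, 416, 156]) cube([1832, 35, 150]);
translate([160, 1347, 156]) cube([1832, 35, 150]);
translate([110, 466, 156]) cube([35, 866, 150]);
translate([2007, 466, 156]) cube([35, 866, 150]);
translate([295, 416, 306]) cube([77, 966, 18]);
translate([507, 416, 306]) cube([77, 966, 18]);
translate([719, 416, 306]) cube([77, 966, 18]);
translate([931, 416, 306]) cube([77, 966, 18]);
translate([1143, 416, 306]) cube([77, 966, 18]);
translate([1355, 416, 306]) cube([77, 966, 18]);
translate([1567, 416, 306]) cube([77, 966, 18]);
translate([1779, 416, 306]) cube([77, 966, 18]);


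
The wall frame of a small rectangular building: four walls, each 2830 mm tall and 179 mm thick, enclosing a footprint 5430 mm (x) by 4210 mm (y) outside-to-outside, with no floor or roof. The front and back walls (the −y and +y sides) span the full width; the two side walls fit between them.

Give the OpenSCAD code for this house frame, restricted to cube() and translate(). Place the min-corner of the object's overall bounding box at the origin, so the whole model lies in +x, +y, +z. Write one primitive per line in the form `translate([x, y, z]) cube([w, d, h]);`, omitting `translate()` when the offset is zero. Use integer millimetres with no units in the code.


cube([5430, 179, 2830]);
translate([0, 4031, 0]) cube([5430, 179, 2830]);
translate([0, 179, 0]) cube([179, 3852, 2830]);
translate([5251, 179, 0]) cube([179, 3852, 2830]);


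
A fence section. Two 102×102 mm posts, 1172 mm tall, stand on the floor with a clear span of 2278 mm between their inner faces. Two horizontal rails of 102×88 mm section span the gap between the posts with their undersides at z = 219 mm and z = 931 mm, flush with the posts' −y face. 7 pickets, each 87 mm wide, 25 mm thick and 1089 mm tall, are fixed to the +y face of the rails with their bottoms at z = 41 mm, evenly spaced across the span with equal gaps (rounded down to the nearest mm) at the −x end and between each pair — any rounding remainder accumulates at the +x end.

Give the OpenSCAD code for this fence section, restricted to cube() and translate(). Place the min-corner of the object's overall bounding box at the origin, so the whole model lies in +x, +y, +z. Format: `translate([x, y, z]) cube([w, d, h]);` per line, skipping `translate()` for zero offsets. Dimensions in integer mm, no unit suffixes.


cube([102, 102, 1172]);
translate([2380, 0, 0]) cube([102, 102, 1172]);
translate([102, 0, 219]) cube([2278, 102, 88]);
translate([102, 0, 931]) cube([2278, 102, 88]);
translate([310, 102, 41]) cube([87, 25, 1089]);
translate([605, 102, 41]) cube([87, 25, 1089]);
translate([900, 102, 41]) cube([87, 25, 1089]);
translate([1195, 102, 41]) cube([87, 25, 1089]);
translate([1490, 102, 41]) cube([87, 25, 1089]);
translate([1785, 102, 41]) cube([87, 25, 1089]);
translate([2080, 102, 41]) cube([87, 25, 1089]);


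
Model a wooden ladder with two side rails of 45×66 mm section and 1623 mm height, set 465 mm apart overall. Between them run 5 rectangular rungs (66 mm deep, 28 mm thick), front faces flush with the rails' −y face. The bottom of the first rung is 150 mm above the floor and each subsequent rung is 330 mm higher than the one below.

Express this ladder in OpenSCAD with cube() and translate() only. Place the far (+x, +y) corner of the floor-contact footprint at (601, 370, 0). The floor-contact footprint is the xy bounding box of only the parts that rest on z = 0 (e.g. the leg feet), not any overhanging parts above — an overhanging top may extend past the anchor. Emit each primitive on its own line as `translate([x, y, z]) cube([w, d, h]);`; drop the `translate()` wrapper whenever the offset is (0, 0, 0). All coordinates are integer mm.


translate([136, 304, 0]) cube([45, 66, 1623]);
translate([556, 304, 0]) cube([45, 66, 1623]);
translate([181, 304, 150]) cube([375, 66, 28]);
translate([181, 304, 480]) cube([375, 66, 28]);
translate([181, 304, 810]) cube([375, 66, 28]);
translate([181, 304, 1140]) cube([375, 66, 28]);
translate([181, 304, 1470]) cube([375, 66, 28]);


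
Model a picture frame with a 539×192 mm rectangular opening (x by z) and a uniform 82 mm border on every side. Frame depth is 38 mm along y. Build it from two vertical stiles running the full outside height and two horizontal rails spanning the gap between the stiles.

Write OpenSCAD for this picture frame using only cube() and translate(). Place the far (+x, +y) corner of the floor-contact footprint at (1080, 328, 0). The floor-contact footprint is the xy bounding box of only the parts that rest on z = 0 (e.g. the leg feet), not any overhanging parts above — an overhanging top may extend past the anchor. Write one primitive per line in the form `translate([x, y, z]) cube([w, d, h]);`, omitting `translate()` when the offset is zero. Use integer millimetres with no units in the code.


translate([377, 290, 0]) cube([82, 38, 356]);
translate([998, 290, 0]) cube([82, 38, 356]);
translate([459, 290, 0]) cube([539, 38, 82]);
translate([459, 290, 274]) cube([539, 38, 82]);


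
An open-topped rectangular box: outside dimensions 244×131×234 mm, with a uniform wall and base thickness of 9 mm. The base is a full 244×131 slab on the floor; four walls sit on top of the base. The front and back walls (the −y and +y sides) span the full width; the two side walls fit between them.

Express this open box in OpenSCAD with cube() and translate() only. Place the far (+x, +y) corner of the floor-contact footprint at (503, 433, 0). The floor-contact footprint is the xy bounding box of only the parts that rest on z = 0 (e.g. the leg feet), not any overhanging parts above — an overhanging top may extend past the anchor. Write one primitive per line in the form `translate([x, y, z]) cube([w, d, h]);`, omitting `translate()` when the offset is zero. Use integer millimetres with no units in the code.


translate([259, 302, 0]) cube([244, 131, 9]);
translate([259, 302, 9]) cube([244, 9, 225]);
translate([259, 424, 9]) cube([244, 9, 225]);
translate([259, 311, 9]) cube([9, 113, 225]);
translate([494, 311, 9]) cube([9, 113, 225]);


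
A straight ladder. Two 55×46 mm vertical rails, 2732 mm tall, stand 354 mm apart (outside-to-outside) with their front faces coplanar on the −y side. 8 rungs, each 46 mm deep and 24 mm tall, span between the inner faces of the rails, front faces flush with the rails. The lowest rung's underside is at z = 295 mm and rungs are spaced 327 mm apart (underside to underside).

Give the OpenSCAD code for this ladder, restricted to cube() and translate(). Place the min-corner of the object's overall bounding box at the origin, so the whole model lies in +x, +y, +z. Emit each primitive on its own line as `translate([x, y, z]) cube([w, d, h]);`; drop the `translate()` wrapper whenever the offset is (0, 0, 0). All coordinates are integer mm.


cube([55, 46, 2732]);
translate([299, 0, 0]) cube([55, 46, 2732]);
translate([55, 0, 295]) cube([244, 46, 24]);
translate([55, 0, 622]) cube([244, 46, 24]);
translate([55, 0, 949]) cube([244, 46, 24]);
translate([55, 0, 1276]) cube([244, 46, 24]);
translate([55, 0, 1603]) cube([244, 46, 24]);
translate([55, 0, 1930]) cube([244, 46, 24]);
translate([55, 0, 2257]) cube([244, 46, 24]);
translate([55, 0, 2584]) cube([244, 46, 24]);


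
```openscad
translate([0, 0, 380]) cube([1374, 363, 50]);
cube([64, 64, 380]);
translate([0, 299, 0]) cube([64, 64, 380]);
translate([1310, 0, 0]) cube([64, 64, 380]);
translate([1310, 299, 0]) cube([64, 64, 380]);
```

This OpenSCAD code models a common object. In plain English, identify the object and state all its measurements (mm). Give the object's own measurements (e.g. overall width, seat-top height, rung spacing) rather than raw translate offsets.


A long wooden bench with a 1374 mm (x) × 363 mm (y) seat, 50 mm thick, its top surface 430 mm above the floor. Four 64 mm square legs at the seat corners, flush with the edges, run from z = 0 to the seat underside.


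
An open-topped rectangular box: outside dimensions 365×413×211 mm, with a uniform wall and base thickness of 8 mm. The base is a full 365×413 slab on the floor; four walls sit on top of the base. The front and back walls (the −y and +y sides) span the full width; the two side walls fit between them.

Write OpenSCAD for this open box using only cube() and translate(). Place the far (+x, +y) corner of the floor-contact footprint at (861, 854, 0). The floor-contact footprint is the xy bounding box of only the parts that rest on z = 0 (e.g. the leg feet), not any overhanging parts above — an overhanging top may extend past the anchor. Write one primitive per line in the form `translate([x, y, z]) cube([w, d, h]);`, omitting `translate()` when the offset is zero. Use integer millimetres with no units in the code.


translate([496, 441, 0]) cube([365, 413, 8]);
translate([496, 441, 8]) cube([365, 8, 203]);
translate([496, 846, 8]) cube([365, 8, 203]);
translate([496, 449, 8]) cube([8, 397, 203]);
translate([853, 449, 8]) cube([8, 397, 203]);


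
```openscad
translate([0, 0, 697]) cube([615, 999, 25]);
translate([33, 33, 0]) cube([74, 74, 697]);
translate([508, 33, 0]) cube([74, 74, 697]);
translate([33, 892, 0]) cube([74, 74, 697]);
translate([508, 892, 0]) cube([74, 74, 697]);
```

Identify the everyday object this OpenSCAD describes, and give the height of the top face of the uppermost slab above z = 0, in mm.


A table. The table height is 722 mm.

A 615×999×25 slab sits at z = 697 on four 74 mm square posts — a table. The top surface is at 697 + 25 = 722 mm.


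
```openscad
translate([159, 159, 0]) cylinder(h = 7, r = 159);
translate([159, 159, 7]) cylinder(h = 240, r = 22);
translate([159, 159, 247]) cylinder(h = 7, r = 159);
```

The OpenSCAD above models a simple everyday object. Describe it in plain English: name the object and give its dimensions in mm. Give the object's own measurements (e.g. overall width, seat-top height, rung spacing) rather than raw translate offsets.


A spool: two coaxial disc flanges of radius 159 mm and thickness 7 mm, joined by a core cylinder of radius 22 mm and height 240 mm. The lower flange rests on z = 0 and the three cylinders share a vertical axis.


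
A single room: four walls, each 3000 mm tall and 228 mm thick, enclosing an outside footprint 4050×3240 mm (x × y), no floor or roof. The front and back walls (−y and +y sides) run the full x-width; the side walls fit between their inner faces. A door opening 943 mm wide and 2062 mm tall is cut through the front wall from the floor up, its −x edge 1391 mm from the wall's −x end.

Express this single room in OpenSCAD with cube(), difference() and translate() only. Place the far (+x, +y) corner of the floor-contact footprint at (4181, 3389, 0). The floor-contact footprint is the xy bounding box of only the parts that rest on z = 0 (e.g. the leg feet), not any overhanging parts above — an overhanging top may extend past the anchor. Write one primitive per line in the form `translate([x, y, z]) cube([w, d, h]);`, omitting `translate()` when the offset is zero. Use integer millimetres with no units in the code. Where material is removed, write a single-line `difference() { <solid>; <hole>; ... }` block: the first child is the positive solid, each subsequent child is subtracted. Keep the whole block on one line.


difference() { translate([131, 149, 0]) cube([4050, 228, 3000]); translate([1522, 149, 0]) cube([943, 228, 2062]); }
translate([131, 3161, 0]) cube([4050, 228, 3000]);
translate([131, 377, 0]) cube([228, 2784, 3000]);
translate([3953, 377, 0]) cube([228, 2784, 3000]);


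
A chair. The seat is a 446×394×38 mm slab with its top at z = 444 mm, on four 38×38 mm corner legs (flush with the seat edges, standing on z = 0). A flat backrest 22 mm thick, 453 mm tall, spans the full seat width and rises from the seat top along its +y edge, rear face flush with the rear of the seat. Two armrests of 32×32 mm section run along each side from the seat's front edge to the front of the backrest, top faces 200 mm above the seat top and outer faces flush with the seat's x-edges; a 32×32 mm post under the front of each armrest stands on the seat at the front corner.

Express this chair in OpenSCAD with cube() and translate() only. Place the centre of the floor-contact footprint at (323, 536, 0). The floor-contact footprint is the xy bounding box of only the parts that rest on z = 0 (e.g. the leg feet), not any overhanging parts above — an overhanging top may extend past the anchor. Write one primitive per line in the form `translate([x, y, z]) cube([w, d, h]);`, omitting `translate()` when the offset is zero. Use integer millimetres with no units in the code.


translate([100, 339, 406]) cube([446, 394, 38]);
translate([100, 339, 0]) cube([38, 38, 406]);
translate([508, 339, 0]) cube([38, 38, 406]);
translate([100, 695, 0]) cube([38, 38, 406]);
translate([508, 695, 0]) cube([38, 38, 406]);
translate([100, 711, 444]) cube([446, 22, 453]);
translate([100, 339, 612]) cube([32, 372, 32]);
translate([514, 339, 612]) cube([32, 372, 32]);
translate([100, 339, 444]) cube([32, 32, 168]);
translate([514, 339, 444]) cube([32, 32, 168]);


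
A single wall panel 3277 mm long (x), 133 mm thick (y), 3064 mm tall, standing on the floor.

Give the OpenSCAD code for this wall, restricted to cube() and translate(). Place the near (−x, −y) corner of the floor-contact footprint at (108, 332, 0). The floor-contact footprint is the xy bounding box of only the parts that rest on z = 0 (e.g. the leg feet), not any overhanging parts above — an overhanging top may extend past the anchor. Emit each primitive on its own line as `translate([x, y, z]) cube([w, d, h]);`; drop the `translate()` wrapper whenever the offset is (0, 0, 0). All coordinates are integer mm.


translate([108, 332, 0]) cube([3277, 133, 3064]);


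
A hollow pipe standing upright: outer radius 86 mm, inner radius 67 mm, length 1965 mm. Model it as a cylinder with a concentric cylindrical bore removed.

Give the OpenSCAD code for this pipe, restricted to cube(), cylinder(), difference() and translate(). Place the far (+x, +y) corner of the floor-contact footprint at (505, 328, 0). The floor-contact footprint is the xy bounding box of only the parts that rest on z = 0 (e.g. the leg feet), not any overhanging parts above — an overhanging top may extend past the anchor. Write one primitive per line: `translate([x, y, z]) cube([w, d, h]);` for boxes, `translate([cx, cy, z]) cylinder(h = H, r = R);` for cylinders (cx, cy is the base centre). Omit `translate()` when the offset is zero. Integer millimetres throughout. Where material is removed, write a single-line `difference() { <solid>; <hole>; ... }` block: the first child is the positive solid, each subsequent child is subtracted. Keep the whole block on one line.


difference() { translate([419, 242, 0]) cylinder(h = 1965, r = 86); translate([419, 242, 0]) cylinder(h = 1965, r = 67); }


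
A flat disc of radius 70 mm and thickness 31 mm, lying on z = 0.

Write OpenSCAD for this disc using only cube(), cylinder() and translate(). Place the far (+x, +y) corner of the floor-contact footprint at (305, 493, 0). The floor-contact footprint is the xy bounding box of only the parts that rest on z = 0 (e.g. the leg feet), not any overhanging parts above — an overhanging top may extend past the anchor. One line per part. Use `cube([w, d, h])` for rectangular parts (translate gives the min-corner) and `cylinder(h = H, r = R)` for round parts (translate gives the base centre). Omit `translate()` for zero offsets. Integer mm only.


translate([235, 423, 0]) cylinder(h = 31, r = 70);


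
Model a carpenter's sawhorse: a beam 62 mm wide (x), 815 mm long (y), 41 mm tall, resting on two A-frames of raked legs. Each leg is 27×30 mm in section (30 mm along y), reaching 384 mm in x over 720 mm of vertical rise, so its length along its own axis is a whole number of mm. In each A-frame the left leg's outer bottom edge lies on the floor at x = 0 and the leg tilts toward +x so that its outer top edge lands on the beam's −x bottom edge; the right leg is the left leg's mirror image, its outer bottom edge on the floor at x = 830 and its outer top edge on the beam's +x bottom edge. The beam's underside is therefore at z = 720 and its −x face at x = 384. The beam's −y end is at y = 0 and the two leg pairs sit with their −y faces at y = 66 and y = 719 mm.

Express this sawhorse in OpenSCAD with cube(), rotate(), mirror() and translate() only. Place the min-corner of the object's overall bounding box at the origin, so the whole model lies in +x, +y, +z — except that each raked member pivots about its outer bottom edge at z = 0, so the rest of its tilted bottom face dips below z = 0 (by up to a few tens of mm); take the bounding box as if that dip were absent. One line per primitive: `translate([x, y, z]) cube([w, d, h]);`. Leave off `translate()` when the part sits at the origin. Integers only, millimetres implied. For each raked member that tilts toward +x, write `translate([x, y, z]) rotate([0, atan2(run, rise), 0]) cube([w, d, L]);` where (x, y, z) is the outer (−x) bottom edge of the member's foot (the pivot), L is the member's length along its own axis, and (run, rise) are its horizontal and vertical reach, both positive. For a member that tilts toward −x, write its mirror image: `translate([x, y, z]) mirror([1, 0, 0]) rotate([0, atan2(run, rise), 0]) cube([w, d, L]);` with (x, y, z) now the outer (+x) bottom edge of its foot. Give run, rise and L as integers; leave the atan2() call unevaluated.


translate([384, 0, 720]) cube([62, 815, 41]);
translate([0, 66, 0]) rotate([0, atan2(384, 720), 0]) cube([27, 30, 816]);
translate([830, 66, 0]) mirror([1, 0, 0]) rotate([0, atan2(384, 720), 0]) cube([27, 30, 816]);
translate([0, 719, 0]) rotate([0, atan2(384, 720), 0]) cube([27, 30, 816]);
translate([830, 719, 0]) mirror([1, 0, 0]) rotate([0, atan2(384, 720), 0]) cube([27, 30, 816]);


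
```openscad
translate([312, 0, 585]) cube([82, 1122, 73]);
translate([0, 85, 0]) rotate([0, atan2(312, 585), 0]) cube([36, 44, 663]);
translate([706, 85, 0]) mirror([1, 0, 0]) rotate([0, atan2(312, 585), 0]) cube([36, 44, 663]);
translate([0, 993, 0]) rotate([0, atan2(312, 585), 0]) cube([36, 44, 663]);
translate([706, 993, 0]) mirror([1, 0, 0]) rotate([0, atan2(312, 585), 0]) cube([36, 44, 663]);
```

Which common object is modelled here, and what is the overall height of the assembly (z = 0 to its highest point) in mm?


A sawhorse. The overall height is 658 mm.

A beam across two mirrored pairs of raked legs — a sawhorse. The beam's underside is at z = 585 (matching the legs' vertical rise in atan2(312, 585)) and the beam is 73 mm tall, so its top is at 585 + 73 = 658 mm. The raked legs top out at the beam's underside, so that is the highest point.


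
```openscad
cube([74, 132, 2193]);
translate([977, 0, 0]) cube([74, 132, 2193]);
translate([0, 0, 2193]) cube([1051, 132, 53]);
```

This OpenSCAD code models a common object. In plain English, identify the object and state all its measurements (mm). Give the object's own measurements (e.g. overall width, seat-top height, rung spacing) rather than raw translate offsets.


A door frame. The clear opening is 903 mm wide and 2193 mm high. Two 74 mm wide jambs, 132 mm deep, stand either side of the opening from the floor to the top of the opening. A 53 mm thick head sits across the top of both jambs, spanning the full outside width of the frame.


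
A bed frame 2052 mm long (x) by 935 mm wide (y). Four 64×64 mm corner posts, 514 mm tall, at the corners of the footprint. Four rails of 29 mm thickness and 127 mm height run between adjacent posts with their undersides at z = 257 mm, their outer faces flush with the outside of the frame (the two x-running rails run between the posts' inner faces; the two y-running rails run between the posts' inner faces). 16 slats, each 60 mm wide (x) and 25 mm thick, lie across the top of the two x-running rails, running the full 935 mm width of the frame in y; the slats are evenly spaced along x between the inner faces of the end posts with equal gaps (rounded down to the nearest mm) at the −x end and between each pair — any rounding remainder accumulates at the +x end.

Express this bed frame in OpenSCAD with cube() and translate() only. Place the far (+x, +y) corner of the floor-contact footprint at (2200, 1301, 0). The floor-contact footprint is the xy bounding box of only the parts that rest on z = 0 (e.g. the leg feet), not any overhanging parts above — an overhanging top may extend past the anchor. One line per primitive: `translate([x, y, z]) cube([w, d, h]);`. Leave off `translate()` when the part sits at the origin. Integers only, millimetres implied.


translate([148, 366, 0]) cube([64, 64, 514]);
translate([148, 1237, 0]) cube([64, 64, 514]);
translate([2136, 366, 0]) cube([64, 64, 514]);
translate([2136, 1237, 0]) cube([64, 64, 514]);
translate([212, 366, 257]) cube([1924, 29, 127]);
translate([212, 1272, 257]) cube([1924, 29, 127]);
translate([148, 430, 257]) cube([29, 807, 127]);
translate([2171, 430, 257]) cube([29, 807, 127]);
translate([268, 366, 384]) cube([60, 935, 25]);
translate([384, 366, 384]) cube([60, 935, 25]);
translate([500, 366, 384]) cube([60, 935, 25]);
translate([616, 366, 384]) cube([60, 935, 25]);
translate([732, 366, 384]) cube([60, 935, 25]);
translate([848, 366, 384]) cube([60, 935, 25]);
translate([964, 366, 384]) cube([60, 935, 25]);
translate([1080, 366, 384]) cube([60, 935, 25]);
translate([1196, 366, 384]) cube([60, 935, 25]);
translate([1312, 366, 384]) cube([60, 935, 25]);
translate([1428, 366, 384]) cube([60, 935, 25]);
translate([1544, 366, 384]) cube([60, 935, 25]);
translate([1660, 366, 384]) cube([60, 935, 25]);
translate([1776, 366, 384]) cube([60, 935, 25]);
translate([1892, 366, 384]) cube([60, 935, 25]);
translate([2008, 366, 384]) cube([60, 935, 25]);


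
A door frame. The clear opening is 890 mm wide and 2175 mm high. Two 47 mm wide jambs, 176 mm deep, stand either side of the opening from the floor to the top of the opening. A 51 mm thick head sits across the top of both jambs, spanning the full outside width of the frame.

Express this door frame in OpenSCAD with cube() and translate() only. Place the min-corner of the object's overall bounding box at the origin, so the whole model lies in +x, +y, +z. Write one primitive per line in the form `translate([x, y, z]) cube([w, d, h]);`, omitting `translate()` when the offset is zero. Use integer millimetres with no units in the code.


cube([47, 176, 2175]);
translate([937, 0, 0]) cube([47, 176, 2175]);
translate([0, 0, 2175]) cube([984, 176, 51]);


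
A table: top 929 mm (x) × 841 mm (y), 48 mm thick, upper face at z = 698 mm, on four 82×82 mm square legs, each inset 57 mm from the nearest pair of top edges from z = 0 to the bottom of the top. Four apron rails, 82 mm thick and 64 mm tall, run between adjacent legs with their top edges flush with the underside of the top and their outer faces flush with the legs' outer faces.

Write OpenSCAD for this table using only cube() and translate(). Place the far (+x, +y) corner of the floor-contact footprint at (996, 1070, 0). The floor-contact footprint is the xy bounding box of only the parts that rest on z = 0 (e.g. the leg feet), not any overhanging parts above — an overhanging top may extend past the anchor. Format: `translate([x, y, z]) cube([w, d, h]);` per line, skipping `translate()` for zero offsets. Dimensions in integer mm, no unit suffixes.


translate([124, 286, 650]) cube([929, 841, 48]);
translate([181, 343, 0]) cube([82, 82, 650]);
translate([914, 343, 0]) cube([82, 82, 650]);
translate([181, 988, 0]) cube([82, 82, 650]);
translate([914, 988, 0]) cube([82, 82, 650]);
translate([263, 343, 586]) cube([651, 82, 64]);
translate([263, 988, 586]) cube([651, 82, 64]);
translate([181, 425, 586]) cube([82, 563, 64]);
translate([914, 425, 586]) cube([82, 563, 64]);


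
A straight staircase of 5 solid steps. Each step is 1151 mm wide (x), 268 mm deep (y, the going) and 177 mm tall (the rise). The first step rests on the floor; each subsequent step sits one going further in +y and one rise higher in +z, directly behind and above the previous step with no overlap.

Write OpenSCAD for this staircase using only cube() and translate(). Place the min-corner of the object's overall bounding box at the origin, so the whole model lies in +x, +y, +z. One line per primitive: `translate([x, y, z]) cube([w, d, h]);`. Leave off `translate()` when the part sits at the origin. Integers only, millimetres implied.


cube([1151, 268, 177]);
translate([0, 268, 177]) cube([1151, 268, 177]);
translate([0, 536, 354]) cube([1151, 268, 177]);
translate([0, 804, 531]) cube([1151, 268, 177]);
translate([0, 1072, 708]) cube([1151, 268, 177]);


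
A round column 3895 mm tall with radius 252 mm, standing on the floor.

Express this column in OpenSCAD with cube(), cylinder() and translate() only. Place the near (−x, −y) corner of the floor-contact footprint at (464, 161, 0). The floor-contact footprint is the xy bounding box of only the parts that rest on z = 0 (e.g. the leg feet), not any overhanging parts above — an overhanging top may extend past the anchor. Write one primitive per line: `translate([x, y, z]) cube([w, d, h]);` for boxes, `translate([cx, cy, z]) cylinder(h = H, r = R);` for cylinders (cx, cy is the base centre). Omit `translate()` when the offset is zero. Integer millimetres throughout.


translate([716, 413, 0]) cylinder(h = 3895, r = 252);


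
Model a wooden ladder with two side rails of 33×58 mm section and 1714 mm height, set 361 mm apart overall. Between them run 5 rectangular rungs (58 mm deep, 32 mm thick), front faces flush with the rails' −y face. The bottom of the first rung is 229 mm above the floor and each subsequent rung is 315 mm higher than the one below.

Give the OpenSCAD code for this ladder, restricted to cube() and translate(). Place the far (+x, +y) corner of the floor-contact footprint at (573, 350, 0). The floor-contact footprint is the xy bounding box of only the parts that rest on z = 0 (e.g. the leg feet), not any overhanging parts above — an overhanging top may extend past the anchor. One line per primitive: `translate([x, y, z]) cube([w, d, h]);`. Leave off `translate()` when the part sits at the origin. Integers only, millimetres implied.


translate([212, 292, 0]) cube([33, 58, 1714]);
translate([540, 292, 0]) cube([33, 58, 1714]);
translate([245, 292, 229]) cube([295, 58, 32]);
translate([245, 292, 544]) cube([295, 58, 32]);
translate([245, 292, 859]) cube([295, 58, 32]);
translate([245, 292, 1174]) cube([295, 58, 32]);
translate([245, 292, 1489]) cube([295, 58, 32]);


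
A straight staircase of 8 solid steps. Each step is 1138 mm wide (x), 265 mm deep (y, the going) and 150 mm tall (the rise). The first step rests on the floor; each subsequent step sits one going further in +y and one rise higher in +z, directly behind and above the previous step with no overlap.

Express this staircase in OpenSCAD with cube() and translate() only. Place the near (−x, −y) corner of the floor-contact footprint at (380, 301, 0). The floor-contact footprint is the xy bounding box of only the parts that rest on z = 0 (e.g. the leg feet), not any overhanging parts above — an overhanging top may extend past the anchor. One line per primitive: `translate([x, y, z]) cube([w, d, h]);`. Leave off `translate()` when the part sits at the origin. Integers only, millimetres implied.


translate([380, 301, 0]) cube([1138, 265, 150]);
translate([380, 566, 150]) cube([1138, 265, 150]);
translate([380, 831, 300]) cube([1138, 265, 150]);
translate([380, 1096, 450]) cube([1138, 265, 150]);
translate([380, 1361, 600]) cube([1138, 265, 150]);
translate([380, 1626, 750]) cube([1138, 265, 150]);
translate([380, 1891, 900]) cube([1138, 265, 150]);
translate([380, 2156, 1050]) cube([1138, 265, 150]);


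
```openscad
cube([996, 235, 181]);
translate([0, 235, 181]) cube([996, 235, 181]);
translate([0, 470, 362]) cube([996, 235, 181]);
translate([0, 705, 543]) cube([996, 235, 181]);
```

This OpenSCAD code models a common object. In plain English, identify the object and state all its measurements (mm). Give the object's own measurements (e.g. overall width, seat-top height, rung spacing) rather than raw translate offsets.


A straight staircase of 4 solid steps. Each step is 996 mm wide (x), 235 mm deep (y, the going) and 181 mm tall (the rise). The first step rests on the floor; each subsequent step sits one going further in +y and one rise higher in +z, directly behind and above the previous step with no overlap.


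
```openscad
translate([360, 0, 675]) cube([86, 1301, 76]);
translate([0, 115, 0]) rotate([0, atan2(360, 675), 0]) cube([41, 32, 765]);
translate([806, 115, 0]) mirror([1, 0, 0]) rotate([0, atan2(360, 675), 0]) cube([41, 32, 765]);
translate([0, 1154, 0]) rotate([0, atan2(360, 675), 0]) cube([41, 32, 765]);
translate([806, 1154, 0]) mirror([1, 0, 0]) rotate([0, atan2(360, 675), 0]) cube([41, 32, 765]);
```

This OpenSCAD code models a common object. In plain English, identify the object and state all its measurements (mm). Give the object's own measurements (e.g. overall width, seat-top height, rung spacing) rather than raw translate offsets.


A sawhorse. A 86×1301×76 mm beam (x, y, z) sits on two A-frame leg pairs. Each pair is two raked legs of 41×32 mm section (32 mm along y) splaying symmetrically in x. Each leg rises 675 mm vertically over 360 mm of horizontal reach and is 765 mm long along its own axis. Every leg's outer bottom edge rests on the floor and its outer top edge meets a bottom edge of the beam — the left legs (tilting toward +x) meet the beam's −x bottom edge, the right legs (their mirror images, tilting toward −x) meet its +x bottom edge — so the leg tops tuck under the beam, the beam's underside is 675 mm above the floor, and the feet are 806 mm apart outside-to-outside with the beam centred between them. The two leg pairs are set in 115 mm from either end of the beam.


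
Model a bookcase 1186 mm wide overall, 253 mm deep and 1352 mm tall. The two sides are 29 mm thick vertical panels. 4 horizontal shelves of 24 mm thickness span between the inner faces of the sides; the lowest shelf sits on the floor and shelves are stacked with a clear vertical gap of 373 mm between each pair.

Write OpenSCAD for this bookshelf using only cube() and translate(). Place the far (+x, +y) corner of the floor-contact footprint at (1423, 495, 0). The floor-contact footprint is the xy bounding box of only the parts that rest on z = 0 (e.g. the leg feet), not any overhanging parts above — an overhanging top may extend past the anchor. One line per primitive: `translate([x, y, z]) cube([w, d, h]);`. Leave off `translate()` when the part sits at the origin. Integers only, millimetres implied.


translate([237, 242, 0]) cube([29, 253, 1352]);
translate([1394, 242, 0]) cube([29, 253, 1352]);
translate([266, 242, 0]) cube([1128, 253, 24]);
translate([266, 242, 397]) cube([1128, 253, 24]);
translate([266, 242, 794]) cube([1128, 253, 24]);
translate([266, 242, 1191]) cube([1128, 253, 24]);


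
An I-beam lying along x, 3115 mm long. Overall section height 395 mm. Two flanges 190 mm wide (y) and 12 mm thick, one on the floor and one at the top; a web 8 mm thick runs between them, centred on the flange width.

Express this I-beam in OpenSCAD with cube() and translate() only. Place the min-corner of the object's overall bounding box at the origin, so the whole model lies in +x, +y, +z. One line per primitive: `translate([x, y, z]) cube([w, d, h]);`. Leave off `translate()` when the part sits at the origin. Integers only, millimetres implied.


cube([3115, 190, 12]);
translate([0, 91, 12]) cube([3115, 8, 371]);
translate([0, 0, 383]) cube([3115, 190, 12]);


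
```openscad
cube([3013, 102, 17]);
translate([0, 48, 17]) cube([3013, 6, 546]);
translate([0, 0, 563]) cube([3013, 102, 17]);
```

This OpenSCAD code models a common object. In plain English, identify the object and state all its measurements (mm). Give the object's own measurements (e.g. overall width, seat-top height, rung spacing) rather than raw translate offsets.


An I-beam lying along x, 3013 mm long. Overall section height 580 mm. Two flanges 102 mm wide (y) and 17 mm thick, one on the floor and one at the top; a web 6 mm thick runs between them, centred on the flange width.


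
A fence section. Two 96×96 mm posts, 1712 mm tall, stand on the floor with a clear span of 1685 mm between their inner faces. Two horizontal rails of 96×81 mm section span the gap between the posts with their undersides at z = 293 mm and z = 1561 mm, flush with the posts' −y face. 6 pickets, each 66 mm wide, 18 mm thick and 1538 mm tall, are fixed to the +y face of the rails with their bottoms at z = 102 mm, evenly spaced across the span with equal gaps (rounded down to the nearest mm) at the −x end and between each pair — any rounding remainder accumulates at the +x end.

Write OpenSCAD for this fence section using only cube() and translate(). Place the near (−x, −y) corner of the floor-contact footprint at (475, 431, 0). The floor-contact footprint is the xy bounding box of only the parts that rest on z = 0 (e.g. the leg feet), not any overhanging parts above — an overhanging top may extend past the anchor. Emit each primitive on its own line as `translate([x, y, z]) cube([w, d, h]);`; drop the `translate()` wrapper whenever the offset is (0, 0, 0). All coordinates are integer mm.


translate([475, 431, 0]) cube([96, 96, 1712]);
translate([2256, 431, 0]) cube([96, 96, 1712]);
translate([571, 431, 293]) cube([1685, 96, 81]);
translate([571, 431, 1561]) cube([1685, 96, 81]);
translate([755, 527, 102]) cube([66, 18, 1538]);
translate([1005, 527, 102]) cube([66, 18, 1538]);
translate([1255, 527, 102]) cube([66, 18, 1538]);
translate([1505, 527, 102]) cube([66, 18, 1538]);
translate([1755, 527, 102]) cube([66, 18, 1538]);
translate([2005, 527, 102]) cube([66, 18, 1538]);


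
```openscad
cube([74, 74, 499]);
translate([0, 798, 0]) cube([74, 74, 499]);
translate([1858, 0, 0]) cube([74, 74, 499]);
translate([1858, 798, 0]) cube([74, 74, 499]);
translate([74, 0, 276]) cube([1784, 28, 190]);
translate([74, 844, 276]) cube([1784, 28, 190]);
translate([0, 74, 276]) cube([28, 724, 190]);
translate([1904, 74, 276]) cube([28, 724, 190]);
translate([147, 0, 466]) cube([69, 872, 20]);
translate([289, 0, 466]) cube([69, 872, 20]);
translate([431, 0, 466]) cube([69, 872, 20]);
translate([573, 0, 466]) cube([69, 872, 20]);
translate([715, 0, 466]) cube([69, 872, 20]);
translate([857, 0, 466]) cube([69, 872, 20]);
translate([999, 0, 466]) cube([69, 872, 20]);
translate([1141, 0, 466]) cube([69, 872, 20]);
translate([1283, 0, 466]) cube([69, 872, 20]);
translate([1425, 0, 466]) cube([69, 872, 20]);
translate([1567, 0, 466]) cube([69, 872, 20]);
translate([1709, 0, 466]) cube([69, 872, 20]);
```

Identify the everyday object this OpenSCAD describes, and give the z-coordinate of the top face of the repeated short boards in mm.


A bed frame. The slat-top height is 486 mm.

Four posts, four rails, and a row of slats — a bed frame. Slats sit on the rails at z = 276 + 190 = 466; with slat thickness 20, the top is 486 mm.
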